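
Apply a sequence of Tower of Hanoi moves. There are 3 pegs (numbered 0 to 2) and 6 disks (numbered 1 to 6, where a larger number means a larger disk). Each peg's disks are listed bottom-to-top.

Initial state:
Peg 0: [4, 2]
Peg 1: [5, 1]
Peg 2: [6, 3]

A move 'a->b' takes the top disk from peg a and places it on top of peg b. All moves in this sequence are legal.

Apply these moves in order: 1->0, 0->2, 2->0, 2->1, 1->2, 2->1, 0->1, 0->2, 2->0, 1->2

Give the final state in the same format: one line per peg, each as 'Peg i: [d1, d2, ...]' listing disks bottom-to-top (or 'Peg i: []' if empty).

Answer: Peg 0: [4, 2]
Peg 1: [5, 3]
Peg 2: [6, 1]

Derivation:
After move 1 (1->0):
Peg 0: [4, 2, 1]
Peg 1: [5]
Peg 2: [6, 3]

After move 2 (0->2):
Peg 0: [4, 2]
Peg 1: [5]
Peg 2: [6, 3, 1]

After move 3 (2->0):
Peg 0: [4, 2, 1]
Peg 1: [5]
Peg 2: [6, 3]

After move 4 (2->1):
Peg 0: [4, 2, 1]
Peg 1: [5, 3]
Peg 2: [6]

After move 5 (1->2):
Peg 0: [4, 2, 1]
Peg 1: [5]
Peg 2: [6, 3]

After move 6 (2->1):
Peg 0: [4, 2, 1]
Peg 1: [5, 3]
Peg 2: [6]

After move 7 (0->1):
Peg 0: [4, 2]
Peg 1: [5, 3, 1]
Peg 2: [6]

After move 8 (0->2):
Peg 0: [4]
Peg 1: [5, 3, 1]
Peg 2: [6, 2]

After move 9 (2->0):
Peg 0: [4, 2]
Peg 1: [5, 3, 1]
Peg 2: [6]

After move 10 (1->2):
Peg 0: [4, 2]
Peg 1: [5, 3]
Peg 2: [6, 1]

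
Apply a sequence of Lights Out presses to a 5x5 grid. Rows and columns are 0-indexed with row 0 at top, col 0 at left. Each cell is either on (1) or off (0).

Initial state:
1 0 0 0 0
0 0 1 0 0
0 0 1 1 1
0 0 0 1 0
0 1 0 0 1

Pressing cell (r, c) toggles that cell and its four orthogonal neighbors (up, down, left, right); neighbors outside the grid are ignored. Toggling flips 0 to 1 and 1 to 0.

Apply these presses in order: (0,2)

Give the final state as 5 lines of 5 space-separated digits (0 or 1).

Answer: 1 1 1 1 0
0 0 0 0 0
0 0 1 1 1
0 0 0 1 0
0 1 0 0 1

Derivation:
After press 1 at (0,2):
1 1 1 1 0
0 0 0 0 0
0 0 1 1 1
0 0 0 1 0
0 1 0 0 1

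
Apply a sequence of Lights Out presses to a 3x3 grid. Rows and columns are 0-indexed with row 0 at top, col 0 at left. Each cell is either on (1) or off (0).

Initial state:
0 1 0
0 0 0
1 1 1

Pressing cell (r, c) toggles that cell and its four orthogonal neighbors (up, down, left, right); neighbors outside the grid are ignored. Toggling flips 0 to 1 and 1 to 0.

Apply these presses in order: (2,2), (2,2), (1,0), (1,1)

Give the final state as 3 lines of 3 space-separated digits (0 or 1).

After press 1 at (2,2):
0 1 0
0 0 1
1 0 0

After press 2 at (2,2):
0 1 0
0 0 0
1 1 1

After press 3 at (1,0):
1 1 0
1 1 0
0 1 1

After press 4 at (1,1):
1 0 0
0 0 1
0 0 1

Answer: 1 0 0
0 0 1
0 0 1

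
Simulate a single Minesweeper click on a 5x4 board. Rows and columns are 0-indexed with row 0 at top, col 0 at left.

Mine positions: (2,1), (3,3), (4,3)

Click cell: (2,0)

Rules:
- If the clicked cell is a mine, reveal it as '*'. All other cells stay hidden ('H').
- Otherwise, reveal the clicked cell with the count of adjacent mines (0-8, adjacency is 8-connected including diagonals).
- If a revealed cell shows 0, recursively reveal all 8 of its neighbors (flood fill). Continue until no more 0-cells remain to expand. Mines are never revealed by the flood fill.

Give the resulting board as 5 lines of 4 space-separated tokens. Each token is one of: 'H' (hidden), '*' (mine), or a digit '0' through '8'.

H H H H
H H H H
1 H H H
H H H H
H H H H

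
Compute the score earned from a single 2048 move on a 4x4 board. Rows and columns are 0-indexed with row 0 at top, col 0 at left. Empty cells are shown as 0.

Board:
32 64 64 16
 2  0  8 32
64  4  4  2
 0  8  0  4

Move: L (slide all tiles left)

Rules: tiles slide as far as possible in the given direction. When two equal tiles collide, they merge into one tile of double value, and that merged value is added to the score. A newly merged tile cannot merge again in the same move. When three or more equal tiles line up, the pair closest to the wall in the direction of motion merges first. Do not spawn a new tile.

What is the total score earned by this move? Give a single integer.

Answer: 136

Derivation:
Slide left:
row 0: [32, 64, 64, 16] -> [32, 128, 16, 0]  score +128 (running 128)
row 1: [2, 0, 8, 32] -> [2, 8, 32, 0]  score +0 (running 128)
row 2: [64, 4, 4, 2] -> [64, 8, 2, 0]  score +8 (running 136)
row 3: [0, 8, 0, 4] -> [8, 4, 0, 0]  score +0 (running 136)
Board after move:
 32 128  16   0
  2   8  32   0
 64   8   2   0
  8   4   0   0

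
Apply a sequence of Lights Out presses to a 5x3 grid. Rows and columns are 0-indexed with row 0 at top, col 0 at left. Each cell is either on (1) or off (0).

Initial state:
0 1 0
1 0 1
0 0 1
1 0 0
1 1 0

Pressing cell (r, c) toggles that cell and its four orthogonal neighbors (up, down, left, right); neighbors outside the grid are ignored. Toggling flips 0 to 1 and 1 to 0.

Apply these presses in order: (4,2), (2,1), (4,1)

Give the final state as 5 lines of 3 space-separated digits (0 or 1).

Answer: 0 1 0
1 1 1
1 1 0
1 0 1
0 1 0

Derivation:
After press 1 at (4,2):
0 1 0
1 0 1
0 0 1
1 0 1
1 0 1

After press 2 at (2,1):
0 1 0
1 1 1
1 1 0
1 1 1
1 0 1

After press 3 at (4,1):
0 1 0
1 1 1
1 1 0
1 0 1
0 1 0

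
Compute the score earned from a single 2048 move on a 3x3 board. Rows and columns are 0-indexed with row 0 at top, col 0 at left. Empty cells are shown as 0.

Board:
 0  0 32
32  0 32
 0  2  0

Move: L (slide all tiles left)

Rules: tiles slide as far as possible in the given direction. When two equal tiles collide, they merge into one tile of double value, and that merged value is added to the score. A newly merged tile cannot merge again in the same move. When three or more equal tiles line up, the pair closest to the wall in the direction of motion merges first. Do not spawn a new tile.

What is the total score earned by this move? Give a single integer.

Slide left:
row 0: [0, 0, 32] -> [32, 0, 0]  score +0 (running 0)
row 1: [32, 0, 32] -> [64, 0, 0]  score +64 (running 64)
row 2: [0, 2, 0] -> [2, 0, 0]  score +0 (running 64)
Board after move:
32  0  0
64  0  0
 2  0  0

Answer: 64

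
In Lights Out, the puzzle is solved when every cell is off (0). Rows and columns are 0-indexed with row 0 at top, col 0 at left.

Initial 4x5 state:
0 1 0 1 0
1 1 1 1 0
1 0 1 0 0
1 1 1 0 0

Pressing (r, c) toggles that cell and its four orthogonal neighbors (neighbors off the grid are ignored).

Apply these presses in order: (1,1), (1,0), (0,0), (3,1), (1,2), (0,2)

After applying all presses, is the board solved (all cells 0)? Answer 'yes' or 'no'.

Answer: yes

Derivation:
After press 1 at (1,1):
0 0 0 1 0
0 0 0 1 0
1 1 1 0 0
1 1 1 0 0

After press 2 at (1,0):
1 0 0 1 0
1 1 0 1 0
0 1 1 0 0
1 1 1 0 0

After press 3 at (0,0):
0 1 0 1 0
0 1 0 1 0
0 1 1 0 0
1 1 1 0 0

After press 4 at (3,1):
0 1 0 1 0
0 1 0 1 0
0 0 1 0 0
0 0 0 0 0

After press 5 at (1,2):
0 1 1 1 0
0 0 1 0 0
0 0 0 0 0
0 0 0 0 0

After press 6 at (0,2):
0 0 0 0 0
0 0 0 0 0
0 0 0 0 0
0 0 0 0 0

Lights still on: 0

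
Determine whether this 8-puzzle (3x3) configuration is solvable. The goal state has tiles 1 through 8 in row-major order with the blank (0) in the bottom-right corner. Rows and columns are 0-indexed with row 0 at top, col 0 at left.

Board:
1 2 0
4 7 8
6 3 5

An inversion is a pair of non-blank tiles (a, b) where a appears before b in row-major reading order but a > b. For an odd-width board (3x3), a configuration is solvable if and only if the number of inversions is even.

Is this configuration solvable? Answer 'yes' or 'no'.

Inversions (pairs i<j in row-major order where tile[i] > tile[j] > 0): 9
9 is odd, so the puzzle is not solvable.

Answer: no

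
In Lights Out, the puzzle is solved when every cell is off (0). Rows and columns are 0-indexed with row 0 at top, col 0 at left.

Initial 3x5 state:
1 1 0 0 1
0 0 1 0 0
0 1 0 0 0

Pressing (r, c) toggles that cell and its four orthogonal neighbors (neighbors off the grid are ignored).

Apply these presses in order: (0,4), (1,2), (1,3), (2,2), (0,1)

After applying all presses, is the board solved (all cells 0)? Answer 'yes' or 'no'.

Answer: yes

Derivation:
After press 1 at (0,4):
1 1 0 1 0
0 0 1 0 1
0 1 0 0 0

After press 2 at (1,2):
1 1 1 1 0
0 1 0 1 1
0 1 1 0 0

After press 3 at (1,3):
1 1 1 0 0
0 1 1 0 0
0 1 1 1 0

After press 4 at (2,2):
1 1 1 0 0
0 1 0 0 0
0 0 0 0 0

After press 5 at (0,1):
0 0 0 0 0
0 0 0 0 0
0 0 0 0 0

Lights still on: 0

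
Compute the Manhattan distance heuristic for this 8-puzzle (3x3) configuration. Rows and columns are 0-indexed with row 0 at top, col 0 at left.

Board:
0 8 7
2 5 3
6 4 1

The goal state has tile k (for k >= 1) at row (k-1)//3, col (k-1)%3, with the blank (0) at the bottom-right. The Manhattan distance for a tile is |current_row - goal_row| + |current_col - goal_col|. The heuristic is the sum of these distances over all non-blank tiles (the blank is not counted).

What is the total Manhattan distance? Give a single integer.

Answer: 18

Derivation:
Tile 8: at (0,1), goal (2,1), distance |0-2|+|1-1| = 2
Tile 7: at (0,2), goal (2,0), distance |0-2|+|2-0| = 4
Tile 2: at (1,0), goal (0,1), distance |1-0|+|0-1| = 2
Tile 5: at (1,1), goal (1,1), distance |1-1|+|1-1| = 0
Tile 3: at (1,2), goal (0,2), distance |1-0|+|2-2| = 1
Tile 6: at (2,0), goal (1,2), distance |2-1|+|0-2| = 3
Tile 4: at (2,1), goal (1,0), distance |2-1|+|1-0| = 2
Tile 1: at (2,2), goal (0,0), distance |2-0|+|2-0| = 4
Sum: 2 + 4 + 2 + 0 + 1 + 3 + 2 + 4 = 18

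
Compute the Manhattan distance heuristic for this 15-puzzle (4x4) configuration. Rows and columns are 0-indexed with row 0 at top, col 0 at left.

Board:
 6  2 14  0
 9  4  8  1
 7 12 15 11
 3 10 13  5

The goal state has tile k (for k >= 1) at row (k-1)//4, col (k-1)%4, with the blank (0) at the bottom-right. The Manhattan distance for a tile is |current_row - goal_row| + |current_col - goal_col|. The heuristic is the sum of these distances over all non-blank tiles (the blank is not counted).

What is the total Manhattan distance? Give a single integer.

Tile 6: at (0,0), goal (1,1), distance |0-1|+|0-1| = 2
Tile 2: at (0,1), goal (0,1), distance |0-0|+|1-1| = 0
Tile 14: at (0,2), goal (3,1), distance |0-3|+|2-1| = 4
Tile 9: at (1,0), goal (2,0), distance |1-2|+|0-0| = 1
Tile 4: at (1,1), goal (0,3), distance |1-0|+|1-3| = 3
Tile 8: at (1,2), goal (1,3), distance |1-1|+|2-3| = 1
Tile 1: at (1,3), goal (0,0), distance |1-0|+|3-0| = 4
Tile 7: at (2,0), goal (1,2), distance |2-1|+|0-2| = 3
Tile 12: at (2,1), goal (2,3), distance |2-2|+|1-3| = 2
Tile 15: at (2,2), goal (3,2), distance |2-3|+|2-2| = 1
Tile 11: at (2,3), goal (2,2), distance |2-2|+|3-2| = 1
Tile 3: at (3,0), goal (0,2), distance |3-0|+|0-2| = 5
Tile 10: at (3,1), goal (2,1), distance |3-2|+|1-1| = 1
Tile 13: at (3,2), goal (3,0), distance |3-3|+|2-0| = 2
Tile 5: at (3,3), goal (1,0), distance |3-1|+|3-0| = 5
Sum: 2 + 0 + 4 + 1 + 3 + 1 + 4 + 3 + 2 + 1 + 1 + 5 + 1 + 2 + 5 = 35

Answer: 35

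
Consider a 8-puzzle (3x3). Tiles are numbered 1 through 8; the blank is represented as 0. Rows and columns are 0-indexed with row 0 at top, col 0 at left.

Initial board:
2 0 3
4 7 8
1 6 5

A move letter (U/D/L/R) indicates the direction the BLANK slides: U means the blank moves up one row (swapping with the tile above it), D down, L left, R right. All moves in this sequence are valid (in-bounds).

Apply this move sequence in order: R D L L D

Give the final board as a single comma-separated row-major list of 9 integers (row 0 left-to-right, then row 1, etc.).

Answer: 2, 3, 8, 1, 4, 7, 0, 6, 5

Derivation:
After move 1 (R):
2 3 0
4 7 8
1 6 5

After move 2 (D):
2 3 8
4 7 0
1 6 5

After move 3 (L):
2 3 8
4 0 7
1 6 5

After move 4 (L):
2 3 8
0 4 7
1 6 5

After move 5 (D):
2 3 8
1 4 7
0 6 5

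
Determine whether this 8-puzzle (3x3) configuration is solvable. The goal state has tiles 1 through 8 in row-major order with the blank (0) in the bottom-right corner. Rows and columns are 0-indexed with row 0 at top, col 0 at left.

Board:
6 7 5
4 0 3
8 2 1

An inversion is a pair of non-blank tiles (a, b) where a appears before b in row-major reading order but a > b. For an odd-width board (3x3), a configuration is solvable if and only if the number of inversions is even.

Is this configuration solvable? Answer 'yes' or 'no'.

Answer: yes

Derivation:
Inversions (pairs i<j in row-major order where tile[i] > tile[j] > 0): 22
22 is even, so the puzzle is solvable.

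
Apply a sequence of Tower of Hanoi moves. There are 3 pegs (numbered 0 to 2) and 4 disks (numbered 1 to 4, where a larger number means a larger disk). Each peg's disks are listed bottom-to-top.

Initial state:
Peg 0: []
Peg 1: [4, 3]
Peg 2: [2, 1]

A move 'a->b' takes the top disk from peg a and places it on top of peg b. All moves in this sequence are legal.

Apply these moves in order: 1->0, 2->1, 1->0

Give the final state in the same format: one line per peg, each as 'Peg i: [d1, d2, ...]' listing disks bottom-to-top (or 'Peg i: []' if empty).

After move 1 (1->0):
Peg 0: [3]
Peg 1: [4]
Peg 2: [2, 1]

After move 2 (2->1):
Peg 0: [3]
Peg 1: [4, 1]
Peg 2: [2]

After move 3 (1->0):
Peg 0: [3, 1]
Peg 1: [4]
Peg 2: [2]

Answer: Peg 0: [3, 1]
Peg 1: [4]
Peg 2: [2]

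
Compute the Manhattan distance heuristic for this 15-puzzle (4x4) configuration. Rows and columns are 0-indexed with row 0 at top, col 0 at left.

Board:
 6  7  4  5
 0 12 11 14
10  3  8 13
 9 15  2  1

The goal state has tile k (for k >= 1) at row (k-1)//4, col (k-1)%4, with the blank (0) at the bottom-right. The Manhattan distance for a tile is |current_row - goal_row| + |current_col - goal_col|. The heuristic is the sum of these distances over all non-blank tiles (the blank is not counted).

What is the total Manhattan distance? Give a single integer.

Tile 6: (0,0)->(1,1) = 2
Tile 7: (0,1)->(1,2) = 2
Tile 4: (0,2)->(0,3) = 1
Tile 5: (0,3)->(1,0) = 4
Tile 12: (1,1)->(2,3) = 3
Tile 11: (1,2)->(2,2) = 1
Tile 14: (1,3)->(3,1) = 4
Tile 10: (2,0)->(2,1) = 1
Tile 3: (2,1)->(0,2) = 3
Tile 8: (2,2)->(1,3) = 2
Tile 13: (2,3)->(3,0) = 4
Tile 9: (3,0)->(2,0) = 1
Tile 15: (3,1)->(3,2) = 1
Tile 2: (3,2)->(0,1) = 4
Tile 1: (3,3)->(0,0) = 6
Sum: 2 + 2 + 1 + 4 + 3 + 1 + 4 + 1 + 3 + 2 + 4 + 1 + 1 + 4 + 6 = 39

Answer: 39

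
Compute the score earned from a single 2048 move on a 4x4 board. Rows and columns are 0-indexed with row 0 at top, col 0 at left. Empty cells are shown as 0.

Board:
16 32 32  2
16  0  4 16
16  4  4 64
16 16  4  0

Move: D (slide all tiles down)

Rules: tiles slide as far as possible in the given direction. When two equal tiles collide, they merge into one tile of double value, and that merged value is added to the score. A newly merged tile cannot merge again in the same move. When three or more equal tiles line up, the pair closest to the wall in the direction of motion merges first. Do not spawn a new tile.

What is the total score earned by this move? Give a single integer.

Answer: 72

Derivation:
Slide down:
col 0: [16, 16, 16, 16] -> [0, 0, 32, 32]  score +64 (running 64)
col 1: [32, 0, 4, 16] -> [0, 32, 4, 16]  score +0 (running 64)
col 2: [32, 4, 4, 4] -> [0, 32, 4, 8]  score +8 (running 72)
col 3: [2, 16, 64, 0] -> [0, 2, 16, 64]  score +0 (running 72)
Board after move:
 0  0  0  0
 0 32 32  2
32  4  4 16
32 16  8 64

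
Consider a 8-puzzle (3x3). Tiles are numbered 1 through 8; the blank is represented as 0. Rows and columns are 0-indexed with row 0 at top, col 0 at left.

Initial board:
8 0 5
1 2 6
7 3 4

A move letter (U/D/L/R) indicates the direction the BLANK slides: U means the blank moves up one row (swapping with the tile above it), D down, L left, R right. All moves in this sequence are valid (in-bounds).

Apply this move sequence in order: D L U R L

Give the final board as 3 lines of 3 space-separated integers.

After move 1 (D):
8 2 5
1 0 6
7 3 4

After move 2 (L):
8 2 5
0 1 6
7 3 4

After move 3 (U):
0 2 5
8 1 6
7 3 4

After move 4 (R):
2 0 5
8 1 6
7 3 4

After move 5 (L):
0 2 5
8 1 6
7 3 4

Answer: 0 2 5
8 1 6
7 3 4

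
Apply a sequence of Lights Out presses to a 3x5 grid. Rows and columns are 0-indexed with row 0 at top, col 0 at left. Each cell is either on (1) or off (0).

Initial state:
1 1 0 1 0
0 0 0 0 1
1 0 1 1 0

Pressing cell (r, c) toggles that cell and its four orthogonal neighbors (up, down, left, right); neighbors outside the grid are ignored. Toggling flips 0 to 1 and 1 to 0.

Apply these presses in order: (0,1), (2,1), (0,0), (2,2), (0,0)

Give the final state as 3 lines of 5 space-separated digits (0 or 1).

After press 1 at (0,1):
0 0 1 1 0
0 1 0 0 1
1 0 1 1 0

After press 2 at (2,1):
0 0 1 1 0
0 0 0 0 1
0 1 0 1 0

After press 3 at (0,0):
1 1 1 1 0
1 0 0 0 1
0 1 0 1 0

After press 4 at (2,2):
1 1 1 1 0
1 0 1 0 1
0 0 1 0 0

After press 5 at (0,0):
0 0 1 1 0
0 0 1 0 1
0 0 1 0 0

Answer: 0 0 1 1 0
0 0 1 0 1
0 0 1 0 0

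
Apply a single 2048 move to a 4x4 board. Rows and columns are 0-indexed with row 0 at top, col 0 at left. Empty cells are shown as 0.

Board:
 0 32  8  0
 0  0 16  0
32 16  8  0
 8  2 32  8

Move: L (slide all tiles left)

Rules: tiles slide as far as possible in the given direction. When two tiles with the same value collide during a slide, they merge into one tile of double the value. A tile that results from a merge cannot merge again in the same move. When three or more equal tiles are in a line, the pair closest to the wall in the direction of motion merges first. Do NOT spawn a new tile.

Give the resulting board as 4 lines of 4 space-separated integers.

Answer: 32  8  0  0
16  0  0  0
32 16  8  0
 8  2 32  8

Derivation:
Slide left:
row 0: [0, 32, 8, 0] -> [32, 8, 0, 0]
row 1: [0, 0, 16, 0] -> [16, 0, 0, 0]
row 2: [32, 16, 8, 0] -> [32, 16, 8, 0]
row 3: [8, 2, 32, 8] -> [8, 2, 32, 8]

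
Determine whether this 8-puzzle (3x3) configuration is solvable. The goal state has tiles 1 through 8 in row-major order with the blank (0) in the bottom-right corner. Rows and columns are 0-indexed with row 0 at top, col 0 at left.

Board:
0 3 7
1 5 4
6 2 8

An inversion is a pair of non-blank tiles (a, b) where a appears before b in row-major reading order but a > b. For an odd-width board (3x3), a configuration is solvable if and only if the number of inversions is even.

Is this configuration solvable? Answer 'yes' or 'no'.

Answer: no

Derivation:
Inversions (pairs i<j in row-major order where tile[i] > tile[j] > 0): 11
11 is odd, so the puzzle is not solvable.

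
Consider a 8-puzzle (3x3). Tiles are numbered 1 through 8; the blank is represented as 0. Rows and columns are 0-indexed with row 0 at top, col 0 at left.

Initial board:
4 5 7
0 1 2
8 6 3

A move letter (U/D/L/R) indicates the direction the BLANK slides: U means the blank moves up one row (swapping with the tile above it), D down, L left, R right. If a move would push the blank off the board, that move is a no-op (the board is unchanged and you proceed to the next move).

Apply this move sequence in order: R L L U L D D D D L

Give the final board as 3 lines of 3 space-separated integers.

Answer: 4 5 7
8 1 2
0 6 3

Derivation:
After move 1 (R):
4 5 7
1 0 2
8 6 3

After move 2 (L):
4 5 7
0 1 2
8 6 3

After move 3 (L):
4 5 7
0 1 2
8 6 3

After move 4 (U):
0 5 7
4 1 2
8 6 3

After move 5 (L):
0 5 7
4 1 2
8 6 3

After move 6 (D):
4 5 7
0 1 2
8 6 3

After move 7 (D):
4 5 7
8 1 2
0 6 3

After move 8 (D):
4 5 7
8 1 2
0 6 3

After move 9 (D):
4 5 7
8 1 2
0 6 3

After move 10 (L):
4 5 7
8 1 2
0 6 3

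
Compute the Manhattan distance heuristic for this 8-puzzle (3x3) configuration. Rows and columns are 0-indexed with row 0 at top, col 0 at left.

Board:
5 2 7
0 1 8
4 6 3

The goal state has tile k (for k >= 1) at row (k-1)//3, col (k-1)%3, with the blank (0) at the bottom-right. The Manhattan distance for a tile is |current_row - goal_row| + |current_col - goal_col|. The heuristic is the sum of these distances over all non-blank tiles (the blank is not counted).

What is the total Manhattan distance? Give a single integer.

Tile 5: (0,0)->(1,1) = 2
Tile 2: (0,1)->(0,1) = 0
Tile 7: (0,2)->(2,0) = 4
Tile 1: (1,1)->(0,0) = 2
Tile 8: (1,2)->(2,1) = 2
Tile 4: (2,0)->(1,0) = 1
Tile 6: (2,1)->(1,2) = 2
Tile 3: (2,2)->(0,2) = 2
Sum: 2 + 0 + 4 + 2 + 2 + 1 + 2 + 2 = 15

Answer: 15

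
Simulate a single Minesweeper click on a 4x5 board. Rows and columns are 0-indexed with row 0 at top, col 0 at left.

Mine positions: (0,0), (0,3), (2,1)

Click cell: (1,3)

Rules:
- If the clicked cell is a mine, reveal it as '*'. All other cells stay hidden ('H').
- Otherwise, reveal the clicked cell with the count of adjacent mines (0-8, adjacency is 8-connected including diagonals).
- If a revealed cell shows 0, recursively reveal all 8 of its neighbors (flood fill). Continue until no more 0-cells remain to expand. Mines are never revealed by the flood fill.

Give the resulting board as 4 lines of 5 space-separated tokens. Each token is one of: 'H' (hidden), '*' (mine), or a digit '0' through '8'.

H H H H H
H H H 1 H
H H H H H
H H H H H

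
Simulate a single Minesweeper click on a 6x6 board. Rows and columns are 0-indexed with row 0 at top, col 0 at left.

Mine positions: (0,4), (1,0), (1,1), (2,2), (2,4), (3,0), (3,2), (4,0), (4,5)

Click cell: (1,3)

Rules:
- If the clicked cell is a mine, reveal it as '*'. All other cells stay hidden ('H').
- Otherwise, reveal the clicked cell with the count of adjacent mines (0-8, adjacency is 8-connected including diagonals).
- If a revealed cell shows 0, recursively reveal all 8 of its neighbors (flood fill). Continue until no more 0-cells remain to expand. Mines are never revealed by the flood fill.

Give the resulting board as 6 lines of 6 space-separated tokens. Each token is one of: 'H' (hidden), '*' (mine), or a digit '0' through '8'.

H H H H H H
H H H 3 H H
H H H H H H
H H H H H H
H H H H H H
H H H H H H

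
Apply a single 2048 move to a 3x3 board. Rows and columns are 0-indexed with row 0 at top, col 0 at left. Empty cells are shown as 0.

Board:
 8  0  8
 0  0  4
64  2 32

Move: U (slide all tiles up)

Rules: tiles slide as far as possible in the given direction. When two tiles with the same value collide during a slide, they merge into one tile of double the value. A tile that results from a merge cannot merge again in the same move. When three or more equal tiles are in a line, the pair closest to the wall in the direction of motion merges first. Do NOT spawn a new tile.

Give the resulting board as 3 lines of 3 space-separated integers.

Answer:  8  2  8
64  0  4
 0  0 32

Derivation:
Slide up:
col 0: [8, 0, 64] -> [8, 64, 0]
col 1: [0, 0, 2] -> [2, 0, 0]
col 2: [8, 4, 32] -> [8, 4, 32]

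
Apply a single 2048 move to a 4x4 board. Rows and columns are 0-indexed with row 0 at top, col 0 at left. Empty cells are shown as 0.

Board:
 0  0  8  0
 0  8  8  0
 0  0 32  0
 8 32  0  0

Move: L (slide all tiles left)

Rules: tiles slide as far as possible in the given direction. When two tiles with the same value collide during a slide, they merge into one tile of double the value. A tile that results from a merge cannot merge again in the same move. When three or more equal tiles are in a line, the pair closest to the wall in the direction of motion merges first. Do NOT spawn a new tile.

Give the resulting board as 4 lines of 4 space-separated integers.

Slide left:
row 0: [0, 0, 8, 0] -> [8, 0, 0, 0]
row 1: [0, 8, 8, 0] -> [16, 0, 0, 0]
row 2: [0, 0, 32, 0] -> [32, 0, 0, 0]
row 3: [8, 32, 0, 0] -> [8, 32, 0, 0]

Answer:  8  0  0  0
16  0  0  0
32  0  0  0
 8 32  0  0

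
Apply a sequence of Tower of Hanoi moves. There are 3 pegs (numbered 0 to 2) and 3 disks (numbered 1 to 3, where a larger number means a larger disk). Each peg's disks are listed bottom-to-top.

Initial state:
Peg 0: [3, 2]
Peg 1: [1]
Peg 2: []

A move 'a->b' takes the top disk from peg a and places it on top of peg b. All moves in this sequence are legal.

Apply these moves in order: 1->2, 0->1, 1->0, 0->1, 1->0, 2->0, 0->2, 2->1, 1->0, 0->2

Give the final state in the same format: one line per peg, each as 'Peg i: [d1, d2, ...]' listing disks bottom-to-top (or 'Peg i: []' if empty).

After move 1 (1->2):
Peg 0: [3, 2]
Peg 1: []
Peg 2: [1]

After move 2 (0->1):
Peg 0: [3]
Peg 1: [2]
Peg 2: [1]

After move 3 (1->0):
Peg 0: [3, 2]
Peg 1: []
Peg 2: [1]

After move 4 (0->1):
Peg 0: [3]
Peg 1: [2]
Peg 2: [1]

After move 5 (1->0):
Peg 0: [3, 2]
Peg 1: []
Peg 2: [1]

After move 6 (2->0):
Peg 0: [3, 2, 1]
Peg 1: []
Peg 2: []

After move 7 (0->2):
Peg 0: [3, 2]
Peg 1: []
Peg 2: [1]

After move 8 (2->1):
Peg 0: [3, 2]
Peg 1: [1]
Peg 2: []

After move 9 (1->0):
Peg 0: [3, 2, 1]
Peg 1: []
Peg 2: []

After move 10 (0->2):
Peg 0: [3, 2]
Peg 1: []
Peg 2: [1]

Answer: Peg 0: [3, 2]
Peg 1: []
Peg 2: [1]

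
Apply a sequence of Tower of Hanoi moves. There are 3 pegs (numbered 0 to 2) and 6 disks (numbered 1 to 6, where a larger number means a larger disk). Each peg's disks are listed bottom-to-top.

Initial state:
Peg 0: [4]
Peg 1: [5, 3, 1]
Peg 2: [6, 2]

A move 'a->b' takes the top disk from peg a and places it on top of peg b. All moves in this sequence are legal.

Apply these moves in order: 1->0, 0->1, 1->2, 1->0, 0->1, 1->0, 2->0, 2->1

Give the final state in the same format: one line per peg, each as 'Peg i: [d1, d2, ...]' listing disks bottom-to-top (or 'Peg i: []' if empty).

After move 1 (1->0):
Peg 0: [4, 1]
Peg 1: [5, 3]
Peg 2: [6, 2]

After move 2 (0->1):
Peg 0: [4]
Peg 1: [5, 3, 1]
Peg 2: [6, 2]

After move 3 (1->2):
Peg 0: [4]
Peg 1: [5, 3]
Peg 2: [6, 2, 1]

After move 4 (1->0):
Peg 0: [4, 3]
Peg 1: [5]
Peg 2: [6, 2, 1]

After move 5 (0->1):
Peg 0: [4]
Peg 1: [5, 3]
Peg 2: [6, 2, 1]

After move 6 (1->0):
Peg 0: [4, 3]
Peg 1: [5]
Peg 2: [6, 2, 1]

After move 7 (2->0):
Peg 0: [4, 3, 1]
Peg 1: [5]
Peg 2: [6, 2]

After move 8 (2->1):
Peg 0: [4, 3, 1]
Peg 1: [5, 2]
Peg 2: [6]

Answer: Peg 0: [4, 3, 1]
Peg 1: [5, 2]
Peg 2: [6]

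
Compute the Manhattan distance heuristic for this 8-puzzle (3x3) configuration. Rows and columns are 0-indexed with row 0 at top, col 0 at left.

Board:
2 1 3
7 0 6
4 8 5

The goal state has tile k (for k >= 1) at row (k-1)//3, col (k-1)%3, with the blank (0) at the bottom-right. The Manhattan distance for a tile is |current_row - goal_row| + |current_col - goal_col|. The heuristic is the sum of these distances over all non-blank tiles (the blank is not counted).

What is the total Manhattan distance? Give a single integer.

Answer: 6

Derivation:
Tile 2: (0,0)->(0,1) = 1
Tile 1: (0,1)->(0,0) = 1
Tile 3: (0,2)->(0,2) = 0
Tile 7: (1,0)->(2,0) = 1
Tile 6: (1,2)->(1,2) = 0
Tile 4: (2,0)->(1,0) = 1
Tile 8: (2,1)->(2,1) = 0
Tile 5: (2,2)->(1,1) = 2
Sum: 1 + 1 + 0 + 1 + 0 + 1 + 0 + 2 = 6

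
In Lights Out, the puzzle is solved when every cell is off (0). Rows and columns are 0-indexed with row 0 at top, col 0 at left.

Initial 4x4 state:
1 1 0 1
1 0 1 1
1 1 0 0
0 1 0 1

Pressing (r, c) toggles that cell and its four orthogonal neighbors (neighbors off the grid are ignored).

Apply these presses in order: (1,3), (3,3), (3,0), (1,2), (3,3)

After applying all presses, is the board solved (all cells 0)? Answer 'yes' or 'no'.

After press 1 at (1,3):
1 1 0 0
1 0 0 0
1 1 0 1
0 1 0 1

After press 2 at (3,3):
1 1 0 0
1 0 0 0
1 1 0 0
0 1 1 0

After press 3 at (3,0):
1 1 0 0
1 0 0 0
0 1 0 0
1 0 1 0

After press 4 at (1,2):
1 1 1 0
1 1 1 1
0 1 1 0
1 0 1 0

After press 5 at (3,3):
1 1 1 0
1 1 1 1
0 1 1 1
1 0 0 1

Lights still on: 12

Answer: no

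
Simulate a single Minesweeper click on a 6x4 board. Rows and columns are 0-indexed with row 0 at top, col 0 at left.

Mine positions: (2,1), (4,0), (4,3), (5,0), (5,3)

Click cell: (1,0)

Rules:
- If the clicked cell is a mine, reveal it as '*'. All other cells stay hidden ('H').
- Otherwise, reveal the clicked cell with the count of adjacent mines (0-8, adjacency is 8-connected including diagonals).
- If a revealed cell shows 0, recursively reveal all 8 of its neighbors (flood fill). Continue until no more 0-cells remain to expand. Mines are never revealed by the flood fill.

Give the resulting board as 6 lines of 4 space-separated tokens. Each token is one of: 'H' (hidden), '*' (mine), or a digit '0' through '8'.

H H H H
1 H H H
H H H H
H H H H
H H H H
H H H H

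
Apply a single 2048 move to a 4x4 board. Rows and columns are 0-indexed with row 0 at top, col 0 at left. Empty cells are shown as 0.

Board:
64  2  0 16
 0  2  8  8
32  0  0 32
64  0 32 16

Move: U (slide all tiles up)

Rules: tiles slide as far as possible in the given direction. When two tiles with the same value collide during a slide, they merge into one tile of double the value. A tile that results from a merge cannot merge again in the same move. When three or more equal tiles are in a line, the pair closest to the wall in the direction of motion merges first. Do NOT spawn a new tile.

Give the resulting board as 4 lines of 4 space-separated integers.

Slide up:
col 0: [64, 0, 32, 64] -> [64, 32, 64, 0]
col 1: [2, 2, 0, 0] -> [4, 0, 0, 0]
col 2: [0, 8, 0, 32] -> [8, 32, 0, 0]
col 3: [16, 8, 32, 16] -> [16, 8, 32, 16]

Answer: 64  4  8 16
32  0 32  8
64  0  0 32
 0  0  0 16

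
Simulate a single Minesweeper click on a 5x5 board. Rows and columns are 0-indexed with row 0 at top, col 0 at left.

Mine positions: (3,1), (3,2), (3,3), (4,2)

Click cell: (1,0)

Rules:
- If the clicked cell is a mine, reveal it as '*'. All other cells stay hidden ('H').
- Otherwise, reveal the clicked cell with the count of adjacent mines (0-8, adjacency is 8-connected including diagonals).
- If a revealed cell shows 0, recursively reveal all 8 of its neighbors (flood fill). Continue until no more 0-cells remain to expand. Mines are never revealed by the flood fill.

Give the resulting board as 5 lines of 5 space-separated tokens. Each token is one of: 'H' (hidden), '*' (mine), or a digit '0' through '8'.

0 0 0 0 0
0 0 0 0 0
1 2 3 2 1
H H H H H
H H H H H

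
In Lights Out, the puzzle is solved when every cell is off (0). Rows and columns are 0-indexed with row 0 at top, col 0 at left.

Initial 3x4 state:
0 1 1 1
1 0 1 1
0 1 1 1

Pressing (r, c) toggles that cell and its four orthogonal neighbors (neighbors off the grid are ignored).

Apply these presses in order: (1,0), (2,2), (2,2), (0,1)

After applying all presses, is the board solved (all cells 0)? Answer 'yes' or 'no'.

After press 1 at (1,0):
1 1 1 1
0 1 1 1
1 1 1 1

After press 2 at (2,2):
1 1 1 1
0 1 0 1
1 0 0 0

After press 3 at (2,2):
1 1 1 1
0 1 1 1
1 1 1 1

After press 4 at (0,1):
0 0 0 1
0 0 1 1
1 1 1 1

Lights still on: 7

Answer: no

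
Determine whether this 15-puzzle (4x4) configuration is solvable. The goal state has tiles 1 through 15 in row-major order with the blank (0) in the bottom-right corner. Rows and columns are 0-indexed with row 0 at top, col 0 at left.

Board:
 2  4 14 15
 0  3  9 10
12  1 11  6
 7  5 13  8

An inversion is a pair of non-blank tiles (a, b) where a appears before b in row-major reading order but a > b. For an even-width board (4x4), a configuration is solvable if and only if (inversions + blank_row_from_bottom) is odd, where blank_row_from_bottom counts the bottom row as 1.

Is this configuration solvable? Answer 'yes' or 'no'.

Inversions: 49
Blank is in row 1 (0-indexed from top), which is row 3 counting from the bottom (bottom = 1).
49 + 3 = 52, which is even, so the puzzle is not solvable.

Answer: no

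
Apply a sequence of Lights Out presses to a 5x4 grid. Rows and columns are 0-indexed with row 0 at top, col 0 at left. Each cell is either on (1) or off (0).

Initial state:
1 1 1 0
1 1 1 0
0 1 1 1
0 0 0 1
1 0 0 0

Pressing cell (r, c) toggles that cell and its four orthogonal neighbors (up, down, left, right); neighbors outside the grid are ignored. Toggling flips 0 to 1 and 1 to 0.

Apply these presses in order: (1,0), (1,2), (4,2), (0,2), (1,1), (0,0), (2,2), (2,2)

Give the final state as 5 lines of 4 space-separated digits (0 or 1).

After press 1 at (1,0):
0 1 1 0
0 0 1 0
1 1 1 1
0 0 0 1
1 0 0 0

After press 2 at (1,2):
0 1 0 0
0 1 0 1
1 1 0 1
0 0 0 1
1 0 0 0

After press 3 at (4,2):
0 1 0 0
0 1 0 1
1 1 0 1
0 0 1 1
1 1 1 1

After press 4 at (0,2):
0 0 1 1
0 1 1 1
1 1 0 1
0 0 1 1
1 1 1 1

After press 5 at (1,1):
0 1 1 1
1 0 0 1
1 0 0 1
0 0 1 1
1 1 1 1

After press 6 at (0,0):
1 0 1 1
0 0 0 1
1 0 0 1
0 0 1 1
1 1 1 1

After press 7 at (2,2):
1 0 1 1
0 0 1 1
1 1 1 0
0 0 0 1
1 1 1 1

After press 8 at (2,2):
1 0 1 1
0 0 0 1
1 0 0 1
0 0 1 1
1 1 1 1

Answer: 1 0 1 1
0 0 0 1
1 0 0 1
0 0 1 1
1 1 1 1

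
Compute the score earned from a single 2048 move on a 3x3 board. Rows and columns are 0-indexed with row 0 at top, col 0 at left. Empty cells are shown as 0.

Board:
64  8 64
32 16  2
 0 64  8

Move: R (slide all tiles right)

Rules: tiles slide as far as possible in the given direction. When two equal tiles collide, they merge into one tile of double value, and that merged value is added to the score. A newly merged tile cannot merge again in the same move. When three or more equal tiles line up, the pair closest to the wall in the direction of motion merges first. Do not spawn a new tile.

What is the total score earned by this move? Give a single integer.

Slide right:
row 0: [64, 8, 64] -> [64, 8, 64]  score +0 (running 0)
row 1: [32, 16, 2] -> [32, 16, 2]  score +0 (running 0)
row 2: [0, 64, 8] -> [0, 64, 8]  score +0 (running 0)
Board after move:
64  8 64
32 16  2
 0 64  8

Answer: 0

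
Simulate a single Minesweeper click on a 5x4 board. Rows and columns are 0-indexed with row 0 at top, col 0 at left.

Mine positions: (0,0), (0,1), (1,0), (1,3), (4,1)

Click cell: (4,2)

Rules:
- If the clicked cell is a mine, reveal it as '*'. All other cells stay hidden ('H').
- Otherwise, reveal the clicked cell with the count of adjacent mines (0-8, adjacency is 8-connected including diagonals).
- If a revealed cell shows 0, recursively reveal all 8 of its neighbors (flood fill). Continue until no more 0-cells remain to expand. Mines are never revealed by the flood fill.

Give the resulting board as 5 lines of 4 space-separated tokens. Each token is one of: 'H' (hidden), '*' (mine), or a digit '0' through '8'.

H H H H
H H H H
H H H H
H H H H
H H 1 H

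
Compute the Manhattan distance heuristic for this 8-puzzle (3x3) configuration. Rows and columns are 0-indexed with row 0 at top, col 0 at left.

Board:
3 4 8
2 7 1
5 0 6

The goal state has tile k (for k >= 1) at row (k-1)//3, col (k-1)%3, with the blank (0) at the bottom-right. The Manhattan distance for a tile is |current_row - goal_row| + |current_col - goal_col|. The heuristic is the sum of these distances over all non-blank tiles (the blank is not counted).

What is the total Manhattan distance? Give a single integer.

Tile 3: at (0,0), goal (0,2), distance |0-0|+|0-2| = 2
Tile 4: at (0,1), goal (1,0), distance |0-1|+|1-0| = 2
Tile 8: at (0,2), goal (2,1), distance |0-2|+|2-1| = 3
Tile 2: at (1,0), goal (0,1), distance |1-0|+|0-1| = 2
Tile 7: at (1,1), goal (2,0), distance |1-2|+|1-0| = 2
Tile 1: at (1,2), goal (0,0), distance |1-0|+|2-0| = 3
Tile 5: at (2,0), goal (1,1), distance |2-1|+|0-1| = 2
Tile 6: at (2,2), goal (1,2), distance |2-1|+|2-2| = 1
Sum: 2 + 2 + 3 + 2 + 2 + 3 + 2 + 1 = 17

Answer: 17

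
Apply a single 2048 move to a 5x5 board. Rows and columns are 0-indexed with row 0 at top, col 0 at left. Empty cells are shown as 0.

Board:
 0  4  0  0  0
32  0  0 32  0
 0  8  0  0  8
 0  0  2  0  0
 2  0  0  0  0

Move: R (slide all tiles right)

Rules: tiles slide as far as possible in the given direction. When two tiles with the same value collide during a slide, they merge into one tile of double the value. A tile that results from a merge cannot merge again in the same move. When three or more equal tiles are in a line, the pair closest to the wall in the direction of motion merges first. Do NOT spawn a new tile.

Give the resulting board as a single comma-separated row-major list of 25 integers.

Slide right:
row 0: [0, 4, 0, 0, 0] -> [0, 0, 0, 0, 4]
row 1: [32, 0, 0, 32, 0] -> [0, 0, 0, 0, 64]
row 2: [0, 8, 0, 0, 8] -> [0, 0, 0, 0, 16]
row 3: [0, 0, 2, 0, 0] -> [0, 0, 0, 0, 2]
row 4: [2, 0, 0, 0, 0] -> [0, 0, 0, 0, 2]

Answer: 0, 0, 0, 0, 4, 0, 0, 0, 0, 64, 0, 0, 0, 0, 16, 0, 0, 0, 0, 2, 0, 0, 0, 0, 2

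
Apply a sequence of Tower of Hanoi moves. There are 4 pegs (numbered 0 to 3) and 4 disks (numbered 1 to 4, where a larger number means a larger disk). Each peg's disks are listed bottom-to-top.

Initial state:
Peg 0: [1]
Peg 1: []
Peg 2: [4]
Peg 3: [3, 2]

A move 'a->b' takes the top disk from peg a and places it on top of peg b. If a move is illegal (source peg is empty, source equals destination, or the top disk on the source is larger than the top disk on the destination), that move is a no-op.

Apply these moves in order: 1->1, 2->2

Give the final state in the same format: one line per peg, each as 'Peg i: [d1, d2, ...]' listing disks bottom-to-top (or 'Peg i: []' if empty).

Answer: Peg 0: [1]
Peg 1: []
Peg 2: [4]
Peg 3: [3, 2]

Derivation:
After move 1 (1->1):
Peg 0: [1]
Peg 1: []
Peg 2: [4]
Peg 3: [3, 2]

After move 2 (2->2):
Peg 0: [1]
Peg 1: []
Peg 2: [4]
Peg 3: [3, 2]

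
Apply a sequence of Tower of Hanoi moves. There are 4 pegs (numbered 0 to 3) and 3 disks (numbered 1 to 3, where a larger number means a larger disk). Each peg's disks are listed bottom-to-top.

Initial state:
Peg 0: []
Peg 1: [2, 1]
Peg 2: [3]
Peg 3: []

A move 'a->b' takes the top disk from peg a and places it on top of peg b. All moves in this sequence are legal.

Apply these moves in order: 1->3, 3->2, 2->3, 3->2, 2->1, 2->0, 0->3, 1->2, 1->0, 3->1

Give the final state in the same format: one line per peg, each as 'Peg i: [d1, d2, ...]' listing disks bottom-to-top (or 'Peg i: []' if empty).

Answer: Peg 0: [2]
Peg 1: [3]
Peg 2: [1]
Peg 3: []

Derivation:
After move 1 (1->3):
Peg 0: []
Peg 1: [2]
Peg 2: [3]
Peg 3: [1]

After move 2 (3->2):
Peg 0: []
Peg 1: [2]
Peg 2: [3, 1]
Peg 3: []

After move 3 (2->3):
Peg 0: []
Peg 1: [2]
Peg 2: [3]
Peg 3: [1]

After move 4 (3->2):
Peg 0: []
Peg 1: [2]
Peg 2: [3, 1]
Peg 3: []

After move 5 (2->1):
Peg 0: []
Peg 1: [2, 1]
Peg 2: [3]
Peg 3: []

After move 6 (2->0):
Peg 0: [3]
Peg 1: [2, 1]
Peg 2: []
Peg 3: []

After move 7 (0->3):
Peg 0: []
Peg 1: [2, 1]
Peg 2: []
Peg 3: [3]

After move 8 (1->2):
Peg 0: []
Peg 1: [2]
Peg 2: [1]
Peg 3: [3]

After move 9 (1->0):
Peg 0: [2]
Peg 1: []
Peg 2: [1]
Peg 3: [3]

After move 10 (3->1):
Peg 0: [2]
Peg 1: [3]
Peg 2: [1]
Peg 3: []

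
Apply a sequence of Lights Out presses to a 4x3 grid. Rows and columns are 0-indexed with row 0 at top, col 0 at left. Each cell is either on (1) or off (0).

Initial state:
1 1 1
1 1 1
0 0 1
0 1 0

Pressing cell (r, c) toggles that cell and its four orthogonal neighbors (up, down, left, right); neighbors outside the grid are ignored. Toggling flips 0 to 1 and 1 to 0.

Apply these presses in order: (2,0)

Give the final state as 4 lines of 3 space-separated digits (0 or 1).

Answer: 1 1 1
0 1 1
1 1 1
1 1 0

Derivation:
After press 1 at (2,0):
1 1 1
0 1 1
1 1 1
1 1 0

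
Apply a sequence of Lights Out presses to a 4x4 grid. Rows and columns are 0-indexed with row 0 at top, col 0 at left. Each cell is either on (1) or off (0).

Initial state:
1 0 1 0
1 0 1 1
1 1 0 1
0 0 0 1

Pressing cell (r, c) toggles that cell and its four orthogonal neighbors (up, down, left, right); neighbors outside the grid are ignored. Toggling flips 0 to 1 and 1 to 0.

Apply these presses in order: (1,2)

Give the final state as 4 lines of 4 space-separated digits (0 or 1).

After press 1 at (1,2):
1 0 0 0
1 1 0 0
1 1 1 1
0 0 0 1

Answer: 1 0 0 0
1 1 0 0
1 1 1 1
0 0 0 1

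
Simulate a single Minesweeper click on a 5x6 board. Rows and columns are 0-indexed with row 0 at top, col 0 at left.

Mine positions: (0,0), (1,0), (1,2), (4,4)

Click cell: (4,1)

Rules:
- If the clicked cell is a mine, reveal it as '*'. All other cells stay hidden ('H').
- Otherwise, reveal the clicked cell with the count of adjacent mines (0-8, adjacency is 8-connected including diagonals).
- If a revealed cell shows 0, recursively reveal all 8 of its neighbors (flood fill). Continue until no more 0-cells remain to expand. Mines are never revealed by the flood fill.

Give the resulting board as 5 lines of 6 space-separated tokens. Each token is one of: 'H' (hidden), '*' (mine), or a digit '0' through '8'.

H H H H H H
H H H H H H
1 2 1 1 H H
0 0 0 1 H H
0 0 0 1 H H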